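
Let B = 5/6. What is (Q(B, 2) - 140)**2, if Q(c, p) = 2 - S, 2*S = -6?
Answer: 18225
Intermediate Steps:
S = -3 (S = (1/2)*(-6) = -3)
B = 5/6 (B = 5*(1/6) = 5/6 ≈ 0.83333)
Q(c, p) = 5 (Q(c, p) = 2 - 1*(-3) = 2 + 3 = 5)
(Q(B, 2) - 140)**2 = (5 - 140)**2 = (-135)**2 = 18225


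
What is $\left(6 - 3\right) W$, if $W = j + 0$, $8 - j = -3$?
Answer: $33$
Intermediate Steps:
$j = 11$ ($j = 8 - -3 = 8 + 3 = 11$)
$W = 11$ ($W = 11 + 0 = 11$)
$\left(6 - 3\right) W = \left(6 - 3\right) 11 = 3 \cdot 11 = 33$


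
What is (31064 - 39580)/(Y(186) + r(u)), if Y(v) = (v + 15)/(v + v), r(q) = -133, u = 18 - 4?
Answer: 1055984/16425 ≈ 64.291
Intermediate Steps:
u = 14
Y(v) = (15 + v)/(2*v) (Y(v) = (15 + v)/((2*v)) = (15 + v)*(1/(2*v)) = (15 + v)/(2*v))
(31064 - 39580)/(Y(186) + r(u)) = (31064 - 39580)/((½)*(15 + 186)/186 - 133) = -8516/((½)*(1/186)*201 - 133) = -8516/(67/124 - 133) = -8516/(-16425/124) = -8516*(-124/16425) = 1055984/16425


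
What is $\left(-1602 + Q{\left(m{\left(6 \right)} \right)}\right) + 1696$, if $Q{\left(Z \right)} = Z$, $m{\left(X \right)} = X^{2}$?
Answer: $130$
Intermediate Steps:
$\left(-1602 + Q{\left(m{\left(6 \right)} \right)}\right) + 1696 = \left(-1602 + 6^{2}\right) + 1696 = \left(-1602 + 36\right) + 1696 = -1566 + 1696 = 130$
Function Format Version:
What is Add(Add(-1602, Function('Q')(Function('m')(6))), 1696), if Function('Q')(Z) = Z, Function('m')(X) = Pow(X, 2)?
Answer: 130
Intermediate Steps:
Add(Add(-1602, Function('Q')(Function('m')(6))), 1696) = Add(Add(-1602, Pow(6, 2)), 1696) = Add(Add(-1602, 36), 1696) = Add(-1566, 1696) = 130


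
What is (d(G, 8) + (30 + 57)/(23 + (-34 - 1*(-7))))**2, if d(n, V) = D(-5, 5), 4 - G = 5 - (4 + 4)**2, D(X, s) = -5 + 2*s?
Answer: 4489/16 ≈ 280.56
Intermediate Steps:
G = 63 (G = 4 - (5 - (4 + 4)**2) = 4 - (5 - 1*8**2) = 4 - (5 - 1*64) = 4 - (5 - 64) = 4 - 1*(-59) = 4 + 59 = 63)
d(n, V) = 5 (d(n, V) = -5 + 2*5 = -5 + 10 = 5)
(d(G, 8) + (30 + 57)/(23 + (-34 - 1*(-7))))**2 = (5 + (30 + 57)/(23 + (-34 - 1*(-7))))**2 = (5 + 87/(23 + (-34 + 7)))**2 = (5 + 87/(23 - 27))**2 = (5 + 87/(-4))**2 = (5 + 87*(-1/4))**2 = (5 - 87/4)**2 = (-67/4)**2 = 4489/16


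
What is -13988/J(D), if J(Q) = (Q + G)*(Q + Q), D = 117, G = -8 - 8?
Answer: -538/909 ≈ -0.59186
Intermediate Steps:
G = -16
J(Q) = 2*Q*(-16 + Q) (J(Q) = (Q - 16)*(Q + Q) = (-16 + Q)*(2*Q) = 2*Q*(-16 + Q))
-13988/J(D) = -13988*1/(234*(-16 + 117)) = -13988/(2*117*101) = -13988/23634 = -13988*1/23634 = -538/909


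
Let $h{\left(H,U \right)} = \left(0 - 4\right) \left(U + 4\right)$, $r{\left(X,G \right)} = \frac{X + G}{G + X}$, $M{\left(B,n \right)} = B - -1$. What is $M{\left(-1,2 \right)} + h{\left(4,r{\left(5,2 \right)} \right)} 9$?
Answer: $-180$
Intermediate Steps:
$M{\left(B,n \right)} = 1 + B$ ($M{\left(B,n \right)} = B + 1 = 1 + B$)
$r{\left(X,G \right)} = 1$ ($r{\left(X,G \right)} = \frac{G + X}{G + X} = 1$)
$h{\left(H,U \right)} = -16 - 4 U$ ($h{\left(H,U \right)} = - 4 \left(4 + U\right) = -16 - 4 U$)
$M{\left(-1,2 \right)} + h{\left(4,r{\left(5,2 \right)} \right)} 9 = \left(1 - 1\right) + \left(-16 - 4\right) 9 = 0 + \left(-16 - 4\right) 9 = 0 - 180 = -180$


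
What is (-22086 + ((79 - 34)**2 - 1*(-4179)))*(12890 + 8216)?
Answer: -335205492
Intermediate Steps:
(-22086 + ((79 - 34)**2 - 1*(-4179)))*(12890 + 8216) = (-22086 + (45**2 + 4179))*21106 = (-22086 + (2025 + 4179))*21106 = (-22086 + 6204)*21106 = -15882*21106 = -335205492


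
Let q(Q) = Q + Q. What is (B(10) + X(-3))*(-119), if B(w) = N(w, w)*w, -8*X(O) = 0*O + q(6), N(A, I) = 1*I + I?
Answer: -47243/2 ≈ -23622.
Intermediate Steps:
N(A, I) = 2*I (N(A, I) = I + I = 2*I)
q(Q) = 2*Q
X(O) = -3/2 (X(O) = -(0*O + 2*6)/8 = -(0 + 12)/8 = -⅛*12 = -3/2)
B(w) = 2*w² (B(w) = (2*w)*w = 2*w²)
(B(10) + X(-3))*(-119) = (2*10² - 3/2)*(-119) = (2*100 - 3/2)*(-119) = (200 - 3/2)*(-119) = (397/2)*(-119) = -47243/2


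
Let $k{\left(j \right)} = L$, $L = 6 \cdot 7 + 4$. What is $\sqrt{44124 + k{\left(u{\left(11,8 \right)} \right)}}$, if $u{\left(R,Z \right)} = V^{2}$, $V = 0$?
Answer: $\sqrt{44170} \approx 210.17$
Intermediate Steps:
$u{\left(R,Z \right)} = 0$ ($u{\left(R,Z \right)} = 0^{2} = 0$)
$L = 46$ ($L = 42 + 4 = 46$)
$k{\left(j \right)} = 46$
$\sqrt{44124 + k{\left(u{\left(11,8 \right)} \right)}} = \sqrt{44124 + 46} = \sqrt{44170}$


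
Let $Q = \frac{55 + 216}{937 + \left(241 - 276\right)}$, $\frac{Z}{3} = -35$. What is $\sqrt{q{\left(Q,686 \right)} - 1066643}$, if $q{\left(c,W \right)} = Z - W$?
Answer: $i \sqrt{1067434} \approx 1033.2 i$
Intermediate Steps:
$Z = -105$ ($Z = 3 \left(-35\right) = -105$)
$Q = \frac{271}{902}$ ($Q = \frac{271}{937 + \left(241 - 276\right)} = \frac{271}{937 - 35} = \frac{271}{902} \approx 0.30044$)
$q{\left(c,W \right)} = -105 - W$
$\sqrt{q{\left(Q,686 \right)} - 1066643} = \sqrt{\left(-105 - 686\right) - 1066643} = \sqrt{-791 - 1066643} = \sqrt{-1067434} = i \sqrt{1067434}$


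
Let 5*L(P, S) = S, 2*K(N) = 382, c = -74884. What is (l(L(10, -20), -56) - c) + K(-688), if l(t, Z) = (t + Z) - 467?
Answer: 74548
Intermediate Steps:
K(N) = 191 (K(N) = (½)*382 = 191)
L(P, S) = S/5
l(t, Z) = -467 + Z + t (l(t, Z) = (Z + t) - 467 = -467 + Z + t)
(l(L(10, -20), -56) - c) + K(-688) = ((-467 - 56 + (⅕)*(-20)) - 1*(-74884)) + 191 = ((-467 - 56 - 4) + 74884) + 191 = (-527 + 74884) + 191 = 74357 + 191 = 74548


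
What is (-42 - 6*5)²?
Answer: 5184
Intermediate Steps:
(-42 - 6*5)² = (-42 - 30)² = (-72)² = 5184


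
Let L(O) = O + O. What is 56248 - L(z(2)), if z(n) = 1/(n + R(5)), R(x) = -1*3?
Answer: 56250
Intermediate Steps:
R(x) = -3
z(n) = 1/(-3 + n) (z(n) = 1/(n - 3) = 1/(-3 + n))
L(O) = 2*O
56248 - L(z(2)) = 56248 - 2/(-3 + 2) = 56248 - 2/(-1) = 56248 - 2*(-1) = 56248 - 1*(-2) = 56248 + 2 = 56250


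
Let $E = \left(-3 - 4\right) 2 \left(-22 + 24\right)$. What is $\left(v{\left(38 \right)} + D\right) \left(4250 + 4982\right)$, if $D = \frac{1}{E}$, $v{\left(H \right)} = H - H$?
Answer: $- \frac{2308}{7} \approx -329.71$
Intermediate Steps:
$v{\left(H \right)} = 0$
$E = -28$ ($E = \left(-7\right) 2 \cdot 2 = \left(-14\right) 2 = -28$)
$D = - \frac{1}{28}$ ($D = \frac{1}{-28} = - \frac{1}{28} \approx -0.035714$)
$\left(v{\left(38 \right)} + D\right) \left(4250 + 4982\right) = \left(0 - \frac{1}{28}\right) \left(4250 + 4982\right) = \left(- \frac{1}{28}\right) 9232 = - \frac{2308}{7}$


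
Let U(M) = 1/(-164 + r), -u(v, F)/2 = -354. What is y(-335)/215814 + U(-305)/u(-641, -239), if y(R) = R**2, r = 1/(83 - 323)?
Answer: 260615688995/501184636386 ≈ 0.52000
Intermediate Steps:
r = -1/240 (r = 1/(-240) = -1/240 ≈ -0.0041667)
u(v, F) = 708 (u(v, F) = -2*(-354) = 708)
U(M) = -240/39361 (U(M) = 1/(-164 - 1/240) = 1/(-39361/240) = -240/39361)
y(-335)/215814 + U(-305)/u(-641, -239) = (-335)**2/215814 - 240/39361/708 = 112225*(1/215814) - 240/39361*1/708 = 112225/215814 - 20/2322299 = 260615688995/501184636386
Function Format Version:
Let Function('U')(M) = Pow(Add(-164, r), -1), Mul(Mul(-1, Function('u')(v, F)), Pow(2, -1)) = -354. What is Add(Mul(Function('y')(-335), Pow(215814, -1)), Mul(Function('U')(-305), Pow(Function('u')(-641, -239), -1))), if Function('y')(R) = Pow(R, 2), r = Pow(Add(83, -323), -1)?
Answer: Rational(260615688995, 501184636386) ≈ 0.52000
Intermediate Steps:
r = Rational(-1, 240) (r = Pow(-240, -1) = Rational(-1, 240) ≈ -0.0041667)
Function('u')(v, F) = 708 (Function('u')(v, F) = Mul(-2, -354) = 708)
Function('U')(M) = Rational(-240, 39361) (Function('U')(M) = Pow(Add(-164, Rational(-1, 240)), -1) = Pow(Rational(-39361, 240), -1) = Rational(-240, 39361))
Add(Mul(Function('y')(-335), Pow(215814, -1)), Mul(Function('U')(-305), Pow(Function('u')(-641, -239), -1))) = Add(Mul(Pow(-335, 2), Pow(215814, -1)), Mul(Rational(-240, 39361), Pow(708, -1))) = Add(Mul(112225, Rational(1, 215814)), Mul(Rational(-240, 39361), Rational(1, 708))) = Add(Rational(112225, 215814), Rational(-20, 2322299)) = Rational(260615688995, 501184636386)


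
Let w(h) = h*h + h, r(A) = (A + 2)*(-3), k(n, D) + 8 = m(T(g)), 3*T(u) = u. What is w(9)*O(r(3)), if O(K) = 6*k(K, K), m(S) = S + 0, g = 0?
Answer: -4320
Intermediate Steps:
T(u) = u/3
m(S) = S
k(n, D) = -8 (k(n, D) = -8 + (⅓)*0 = -8 + 0 = -8)
r(A) = -6 - 3*A (r(A) = (2 + A)*(-3) = -6 - 3*A)
w(h) = h + h² (w(h) = h² + h = h + h²)
O(K) = -48 (O(K) = 6*(-8) = -48)
w(9)*O(r(3)) = (9*(1 + 9))*(-48) = (9*10)*(-48) = 90*(-48) = -4320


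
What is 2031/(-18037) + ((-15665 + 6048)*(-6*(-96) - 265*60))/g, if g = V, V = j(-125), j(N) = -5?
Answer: -2658129077751/90185 ≈ -2.9474e+7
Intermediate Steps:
V = -5
g = -5
2031/(-18037) + ((-15665 + 6048)*(-6*(-96) - 265*60))/g = 2031/(-18037) + ((-15665 + 6048)*(-6*(-96) - 265*60))/(-5) = 2031*(-1/18037) - 9617*(576 - 15900)*(-1/5) = -2031/18037 - 9617*(-15324)*(-1/5) = -2031/18037 + 147370908*(-1/5) = -2031/18037 - 147370908/5 = -2658129077751/90185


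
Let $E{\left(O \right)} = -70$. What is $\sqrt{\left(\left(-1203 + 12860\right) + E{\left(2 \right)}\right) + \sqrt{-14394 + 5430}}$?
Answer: $\sqrt{11587 + 6 i \sqrt{249}} \approx 107.64 + 0.4398 i$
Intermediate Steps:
$\sqrt{\left(\left(-1203 + 12860\right) + E{\left(2 \right)}\right) + \sqrt{-14394 + 5430}} = \sqrt{\left(\left(-1203 + 12860\right) - 70\right) + \sqrt{-14394 + 5430}} = \sqrt{\left(11657 - 70\right) + \sqrt{-8964}} = \sqrt{11587 + 6 i \sqrt{249}}$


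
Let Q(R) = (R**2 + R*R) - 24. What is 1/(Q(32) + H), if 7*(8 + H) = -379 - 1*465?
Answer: 7/13268 ≈ 0.00052758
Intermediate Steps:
H = -900/7 (H = -8 + (-379 - 1*465)/7 = -8 + (-379 - 465)/7 = -8 + (1/7)*(-844) = -8 - 844/7 = -900/7 ≈ -128.57)
Q(R) = -24 + 2*R**2 (Q(R) = (R**2 + R**2) - 24 = 2*R**2 - 24 = -24 + 2*R**2)
1/(Q(32) + H) = 1/((-24 + 2*32**2) - 900/7) = 1/((-24 + 2*1024) - 900/7) = 1/((-24 + 2048) - 900/7) = 1/(2024 - 900/7) = 1/(13268/7) = 7/13268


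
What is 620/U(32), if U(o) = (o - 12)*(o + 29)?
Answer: 31/61 ≈ 0.50820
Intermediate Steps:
U(o) = (-12 + o)*(29 + o)
620/U(32) = 620/(-348 + 32² + 17*32) = 620/(-348 + 1024 + 544) = 620/1220 = 620*(1/1220) = 31/61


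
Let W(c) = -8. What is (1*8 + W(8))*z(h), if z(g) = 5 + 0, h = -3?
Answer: 0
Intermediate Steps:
z(g) = 5
(1*8 + W(8))*z(h) = (1*8 - 8)*5 = (8 - 8)*5 = 0*5 = 0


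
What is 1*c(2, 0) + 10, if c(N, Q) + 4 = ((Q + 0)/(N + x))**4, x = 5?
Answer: 6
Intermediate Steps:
c(N, Q) = -4 + Q**4/(5 + N)**4 (c(N, Q) = -4 + ((Q + 0)/(N + 5))**4 = -4 + (Q/(5 + N))**4 = -4 + Q**4/(5 + N)**4)
1*c(2, 0) + 10 = 1*(-4 + 0**4/(5 + 2)**4) + 10 = 1*(-4 + 0/7**4) + 10 = 1*(-4 + 0*(1/2401)) + 10 = 1*(-4 + 0) + 10 = 1*(-4) + 10 = -4 + 10 = 6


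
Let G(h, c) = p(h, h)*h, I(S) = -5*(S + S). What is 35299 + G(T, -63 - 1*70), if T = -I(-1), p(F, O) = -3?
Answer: 35329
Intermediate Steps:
I(S) = -10*S
T = -10 (T = -(-10)*(-1) = -1*10 = -10)
G(h, c) = -3*h
35299 + G(T, -63 - 1*70) = 35299 - 3*(-10) = 35299 + 30 = 35329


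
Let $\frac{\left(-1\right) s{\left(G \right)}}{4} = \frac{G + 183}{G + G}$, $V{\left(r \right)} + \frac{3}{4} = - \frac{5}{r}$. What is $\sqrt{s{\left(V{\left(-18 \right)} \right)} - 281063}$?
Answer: $\frac{i \sqrt{81003793}}{17} \approx 529.42 i$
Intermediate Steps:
$V{\left(r \right)} = - \frac{3}{4} - \frac{5}{r}$
$s{\left(G \right)} = - \frac{2 \left(183 + G\right)}{G}$ ($s{\left(G \right)} = - 4 \frac{G + 183}{G + G} = - 4 \frac{183 + G}{2 G} = - \frac{2 \left(183 + G\right)}{G}$)
$\sqrt{s{\left(V{\left(-18 \right)} \right)} - 281063} = \sqrt{\left(-2 - \frac{366}{- \frac{3}{4} - \frac{5}{-18}}\right) - 281063} = \sqrt{\left(-2 - \frac{366}{- \frac{3}{4} - - \frac{5}{18}}\right) - 281063} = \sqrt{\left(-2 - \frac{366}{- \frac{3}{4} + \frac{5}{18}}\right) - 281063} = \sqrt{\left(-2 - \frac{366}{- \frac{17}{36}}\right) - 281063} = \sqrt{\left(-2 - - \frac{13176}{17}\right) - 281063} = \sqrt{\left(-2 + \frac{13176}{17}\right) - 281063} = \sqrt{\frac{13142}{17} - 281063} = \sqrt{- \frac{4764929}{17}} = \frac{i \sqrt{81003793}}{17}$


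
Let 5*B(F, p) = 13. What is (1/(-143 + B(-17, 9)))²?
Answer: 25/492804 ≈ 5.0730e-5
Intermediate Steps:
B(F, p) = 13/5 (B(F, p) = (⅕)*13 = 13/5)
(1/(-143 + B(-17, 9)))² = (1/(-143 + 13/5))² = (1/(-702/5))² = (-5/702)² = 25/492804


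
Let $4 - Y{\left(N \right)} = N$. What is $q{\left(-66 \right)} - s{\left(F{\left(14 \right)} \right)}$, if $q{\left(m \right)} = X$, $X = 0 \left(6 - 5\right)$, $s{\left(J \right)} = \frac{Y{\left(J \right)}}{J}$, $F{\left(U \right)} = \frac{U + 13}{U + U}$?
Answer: $- \frac{85}{27} \approx -3.1481$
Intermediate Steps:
$Y{\left(N \right)} = 4 - N$
$F{\left(U \right)} = \frac{13 + U}{2 U}$
$s{\left(J \right)} = \frac{4 - J}{J}$
$X = 0$ ($X = 0 \cdot 1 = 0$)
$q{\left(m \right)} = 0$
$q{\left(-66 \right)} - s{\left(F{\left(14 \right)} \right)} = 0 - \frac{4 - \frac{13 + 14}{2 \cdot 14}}{\frac{1}{2} \cdot \frac{1}{14} \left(13 + 14\right)} = 0 - \frac{4 - \frac{1}{2} \cdot \frac{1}{14} \cdot 27}{\frac{1}{2} \cdot \frac{1}{14} \cdot 27} = 0 - \frac{4 - \frac{27}{28}}{\frac{27}{28}} = 0 - \frac{28 \left(4 - \frac{27}{28}\right)}{27} = 0 - \frac{28}{27} \cdot \frac{85}{28} = 0 - \frac{85}{27} = - \frac{85}{27}$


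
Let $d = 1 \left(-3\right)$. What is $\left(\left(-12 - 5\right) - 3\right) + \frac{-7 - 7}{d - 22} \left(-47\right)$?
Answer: $- \frac{1158}{25} \approx -46.32$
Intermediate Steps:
$d = -3$
$\left(\left(-12 - 5\right) - 3\right) + \frac{-7 - 7}{d - 22} \left(-47\right) = \left(\left(-12 - 5\right) - 3\right) + \frac{-7 - 7}{-3 - 22} \left(-47\right) = \left(-17 - 3\right) + - \frac{14}{-25} \left(-47\right) = -20 + \left(-14\right) \left(- \frac{1}{25}\right) \left(-47\right) = -20 + \frac{14}{25} \left(-47\right) = -20 - \frac{658}{25} = - \frac{1158}{25}$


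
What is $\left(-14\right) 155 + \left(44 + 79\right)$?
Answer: $-2047$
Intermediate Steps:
$\left(-14\right) 155 + \left(44 + 79\right) = -2170 + 123 = -2047$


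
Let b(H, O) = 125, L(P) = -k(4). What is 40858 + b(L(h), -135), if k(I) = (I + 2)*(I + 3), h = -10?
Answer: 40983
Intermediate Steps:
k(I) = (2 + I)*(3 + I)
L(P) = -42 (L(P) = -(6 + 4² + 5*4) = -(6 + 16 + 20) = -1*42 = -42)
40858 + b(L(h), -135) = 40858 + 125 = 40983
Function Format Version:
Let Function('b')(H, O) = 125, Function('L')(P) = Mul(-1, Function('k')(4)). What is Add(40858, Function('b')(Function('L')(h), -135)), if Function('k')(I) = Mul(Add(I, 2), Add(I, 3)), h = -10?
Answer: 40983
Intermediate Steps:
Function('k')(I) = Mul(Add(2, I), Add(3, I))
Function('L')(P) = -42 (Function('L')(P) = Mul(-1, Add(6, Pow(4, 2), Mul(5, 4))) = Mul(-1, Add(6, 16, 20)) = Mul(-1, 42) = -42)
Add(40858, Function('b')(Function('L')(h), -135)) = Add(40858, 125) = 40983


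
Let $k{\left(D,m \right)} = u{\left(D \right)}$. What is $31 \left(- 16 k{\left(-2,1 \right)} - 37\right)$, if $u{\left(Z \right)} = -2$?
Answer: $-155$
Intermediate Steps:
$k{\left(D,m \right)} = -2$
$31 \left(- 16 k{\left(-2,1 \right)} - 37\right) = 31 \left(\left(-16\right) \left(-2\right) - 37\right) = 31 \left(32 - 37\right) = 31 \left(-5\right) = -155$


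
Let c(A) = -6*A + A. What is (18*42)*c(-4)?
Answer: 15120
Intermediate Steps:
c(A) = -5*A
(18*42)*c(-4) = (18*42)*(-5*(-4)) = 756*20 = 15120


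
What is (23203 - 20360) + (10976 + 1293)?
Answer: 15112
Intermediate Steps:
(23203 - 20360) + (10976 + 1293) = 2843 + 12269 = 15112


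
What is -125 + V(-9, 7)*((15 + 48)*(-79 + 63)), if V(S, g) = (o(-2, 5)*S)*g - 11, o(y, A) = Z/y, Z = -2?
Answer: 74467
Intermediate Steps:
o(y, A) = -2/y
V(S, g) = -11 + S*g (V(S, g) = ((-2/(-2))*S)*g - 11 = ((-2*(-1/2))*S)*g - 11 = (1*S)*g - 11 = S*g - 11 = -11 + S*g)
-125 + V(-9, 7)*((15 + 48)*(-79 + 63)) = -125 + (-11 - 9*7)*((15 + 48)*(-79 + 63)) = -125 + (-11 - 63)*(63*(-16)) = -125 - 74*(-1008) = -125 + 74592 = 74467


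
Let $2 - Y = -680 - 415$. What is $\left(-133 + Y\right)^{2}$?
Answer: $929296$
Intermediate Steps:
$Y = 1097$ ($Y = 2 - \left(-680 - 415\right) = 2 - -1095 = 2 + 1095 = 1097$)
$\left(-133 + Y\right)^{2} = \left(-133 + 1097\right)^{2} = 964^{2} = 929296$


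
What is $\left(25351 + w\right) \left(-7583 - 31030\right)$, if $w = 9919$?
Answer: $-1361880510$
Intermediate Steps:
$\left(25351 + w\right) \left(-7583 - 31030\right) = \left(25351 + 9919\right) \left(-7583 - 31030\right) = 35270 \left(-38613\right) = -1361880510$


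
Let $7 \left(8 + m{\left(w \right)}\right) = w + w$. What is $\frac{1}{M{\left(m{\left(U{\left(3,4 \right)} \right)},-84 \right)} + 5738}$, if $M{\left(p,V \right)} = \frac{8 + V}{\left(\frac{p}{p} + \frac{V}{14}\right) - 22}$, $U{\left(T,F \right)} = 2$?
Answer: $\frac{27}{155002} \approx 0.00017419$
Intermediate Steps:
$m{\left(w \right)} = -8 + \frac{2 w}{7}$ ($m{\left(w \right)} = -8 + \frac{w + w}{7} = -8 + \frac{2 w}{7}$)
$M{\left(p,V \right)} = \frac{8 + V}{-21 + \frac{V}{14}}$ ($M{\left(p,V \right)} = \frac{8 + V}{\left(1 + V \frac{1}{14}\right) - 22} = \frac{8 + V}{\left(1 + \frac{V}{14}\right) - 22} = \frac{8 + V}{-21 + \frac{V}{14}}$)
$\frac{1}{M{\left(m{\left(U{\left(3,4 \right)} \right)},-84 \right)} + 5738} = \frac{1}{\frac{14 \left(8 - 84\right)}{-294 - 84} + 5738} = \frac{1}{14 \frac{1}{-378} \left(-76\right) + 5738} = \frac{1}{14 \left(- \frac{1}{378}\right) \left(-76\right) + 5738} = \frac{1}{\frac{76}{27} + 5738} = \frac{1}{\frac{155002}{27}} = \frac{27}{155002}$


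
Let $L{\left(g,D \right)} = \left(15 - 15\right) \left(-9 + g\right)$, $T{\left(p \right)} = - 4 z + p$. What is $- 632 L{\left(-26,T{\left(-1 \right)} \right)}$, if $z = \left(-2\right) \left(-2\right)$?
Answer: $0$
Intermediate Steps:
$z = 4$
$T{\left(p \right)} = -16 + p$ ($T{\left(p \right)} = \left(-4\right) 4 + p = -16 + p$)
$L{\left(g,D \right)} = 0$ ($L{\left(g,D \right)} = 0 \left(-9 + g\right) = 0$)
$- 632 L{\left(-26,T{\left(-1 \right)} \right)} = \left(-632\right) 0 = 0$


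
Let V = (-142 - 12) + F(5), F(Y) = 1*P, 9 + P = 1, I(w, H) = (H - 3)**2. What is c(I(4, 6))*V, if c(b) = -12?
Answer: 1944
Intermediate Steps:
I(w, H) = (-3 + H)**2
P = -8 (P = -9 + 1 = -8)
F(Y) = -8 (F(Y) = 1*(-8) = -8)
V = -162 (V = (-142 - 12) - 8 = -154 - 8 = -162)
c(I(4, 6))*V = -12*(-162) = 1944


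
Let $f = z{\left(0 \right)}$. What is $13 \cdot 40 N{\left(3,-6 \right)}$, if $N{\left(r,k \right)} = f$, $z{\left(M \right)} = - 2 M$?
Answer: $0$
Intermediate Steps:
$f = 0$ ($f = \left(-2\right) 0 = 0$)
$N{\left(r,k \right)} = 0$
$13 \cdot 40 N{\left(3,-6 \right)} = 13 \cdot 40 \cdot 0 = 520 \cdot 0 = 0$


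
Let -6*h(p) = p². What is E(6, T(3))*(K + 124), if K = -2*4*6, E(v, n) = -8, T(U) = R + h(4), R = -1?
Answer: -608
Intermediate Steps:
h(p) = -p²/6
T(U) = -11/3 (T(U) = -1 - ⅙*4² = -1 - ⅙*16 = -1 - 8/3 = -11/3)
K = -48 (K = -8*6 = -48)
E(6, T(3))*(K + 124) = -8*(-48 + 124) = -8*76 = -608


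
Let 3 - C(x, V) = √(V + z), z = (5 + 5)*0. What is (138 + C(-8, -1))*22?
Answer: 3102 - 22*I ≈ 3102.0 - 22.0*I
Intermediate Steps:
z = 0 (z = 10*0 = 0)
C(x, V) = 3 - √V (C(x, V) = 3 - √(V + 0) = 3 - √V)
(138 + C(-8, -1))*22 = (138 + (3 - √(-1)))*22 = (138 + (3 - I))*22 = (141 - I)*22 = 3102 - 22*I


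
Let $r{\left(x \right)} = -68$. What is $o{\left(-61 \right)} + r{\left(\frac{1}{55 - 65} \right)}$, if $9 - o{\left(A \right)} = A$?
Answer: $2$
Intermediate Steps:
$o{\left(A \right)} = 9 - A$
$o{\left(-61 \right)} + r{\left(\frac{1}{55 - 65} \right)} = \left(9 - -61\right) - 68 = \left(9 + 61\right) - 68 = 70 - 68 = 2$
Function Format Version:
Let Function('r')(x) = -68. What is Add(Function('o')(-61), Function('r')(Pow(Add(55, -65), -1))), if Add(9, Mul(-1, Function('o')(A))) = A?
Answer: 2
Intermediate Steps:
Function('o')(A) = Add(9, Mul(-1, A))
Add(Function('o')(-61), Function('r')(Pow(Add(55, -65), -1))) = Add(Add(9, Mul(-1, -61)), -68) = Add(Add(9, 61), -68) = Add(70, -68) = 2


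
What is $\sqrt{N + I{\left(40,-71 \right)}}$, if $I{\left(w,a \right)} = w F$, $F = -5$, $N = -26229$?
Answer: $i \sqrt{26429} \approx 162.57 i$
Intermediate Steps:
$I{\left(w,a \right)} = - 5 w$ ($I{\left(w,a \right)} = w \left(-5\right) = - 5 w$)
$\sqrt{N + I{\left(40,-71 \right)}} = \sqrt{-26229 - 200} = \sqrt{-26429} = i \sqrt{26429}$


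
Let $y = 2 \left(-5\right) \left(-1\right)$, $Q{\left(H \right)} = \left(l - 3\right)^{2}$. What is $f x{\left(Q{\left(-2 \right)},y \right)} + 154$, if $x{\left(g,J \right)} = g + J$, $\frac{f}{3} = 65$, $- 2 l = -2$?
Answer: $2884$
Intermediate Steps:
$l = 1$ ($l = \left(- \frac{1}{2}\right) \left(-2\right) = 1$)
$Q{\left(H \right)} = 4$ ($Q{\left(H \right)} = \left(1 - 3\right)^{2} = \left(-2\right)^{2} = 4$)
$f = 195$ ($f = 3 \cdot 65 = 195$)
$y = 10$ ($y = \left(-10\right) \left(-1\right) = 10$)
$x{\left(g,J \right)} = J + g$
$f x{\left(Q{\left(-2 \right)},y \right)} + 154 = 195 \left(10 + 4\right) + 154 = 195 \cdot 14 + 154 = 2730 + 154 = 2884$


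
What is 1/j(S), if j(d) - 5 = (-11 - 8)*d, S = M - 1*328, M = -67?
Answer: 1/7510 ≈ 0.00013316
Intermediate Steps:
S = -395 (S = -67 - 1*328 = -67 - 328 = -395)
j(d) = 5 - 19*d (j(d) = 5 + (-11 - 8)*d = 5 - 19*d)
1/j(S) = 1/(5 - 19*(-395)) = 1/(5 + 7505) = 1/7510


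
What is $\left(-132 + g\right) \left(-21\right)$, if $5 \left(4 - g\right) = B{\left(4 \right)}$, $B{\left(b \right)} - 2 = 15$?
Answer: $\frac{13797}{5} \approx 2759.4$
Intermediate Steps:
$B{\left(b \right)} = 17$ ($B{\left(b \right)} = 2 + 15 = 17$)
$g = \frac{3}{5}$ ($g = 4 - \frac{17}{5} = \frac{3}{5} \approx 0.6$)
$\left(-132 + g\right) \left(-21\right) = \left(-132 + \frac{3}{5}\right) \left(-21\right) = \left(- \frac{657}{5}\right) \left(-21\right) = \frac{13797}{5}$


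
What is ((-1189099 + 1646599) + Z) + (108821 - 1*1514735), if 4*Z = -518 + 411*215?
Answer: -3705809/4 ≈ -9.2645e+5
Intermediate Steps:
Z = 87847/4 (Z = (-518 + 411*215)/4 = (-518 + 88365)/4 = (¼)*87847 = 87847/4 ≈ 21962.)
((-1189099 + 1646599) + Z) + (108821 - 1*1514735) = ((-1189099 + 1646599) + 87847/4) + (108821 - 1*1514735) = (457500 + 87847/4) + (108821 - 1514735) = 1917847/4 - 1405914 = -3705809/4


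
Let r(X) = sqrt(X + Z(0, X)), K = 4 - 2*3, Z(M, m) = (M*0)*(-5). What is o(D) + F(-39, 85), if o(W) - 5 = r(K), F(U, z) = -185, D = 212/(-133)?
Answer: -180 + I*sqrt(2) ≈ -180.0 + 1.4142*I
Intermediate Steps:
D = -212/133 (D = 212*(-1/133) = -212/133 ≈ -1.5940)
Z(M, m) = 0 (Z(M, m) = 0*(-5) = 0)
K = -2 (K = 4 - 6 = -2)
r(X) = sqrt(X) (r(X) = sqrt(X + 0) = sqrt(X))
o(W) = 5 + I*sqrt(2) (o(W) = 5 + sqrt(-2) = 5 + I*sqrt(2))
o(D) + F(-39, 85) = (5 + I*sqrt(2)) - 185 = -180 + I*sqrt(2)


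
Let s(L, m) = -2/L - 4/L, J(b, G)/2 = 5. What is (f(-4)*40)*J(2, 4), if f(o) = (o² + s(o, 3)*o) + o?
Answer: 2400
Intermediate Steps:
J(b, G) = 10 (J(b, G) = 2*5 = 10)
s(L, m) = -6/L
f(o) = -6 + o + o² (f(o) = (o² + (-6/o)*o) + o = (o² - 6) + o = (-6 + o²) + o = -6 + o + o²)
(f(-4)*40)*J(2, 4) = ((-6 - 4*(1 - 4))*40)*10 = ((-6 - 4*(-3))*40)*10 = ((-6 + 12)*40)*10 = (6*40)*10 = 240*10 = 2400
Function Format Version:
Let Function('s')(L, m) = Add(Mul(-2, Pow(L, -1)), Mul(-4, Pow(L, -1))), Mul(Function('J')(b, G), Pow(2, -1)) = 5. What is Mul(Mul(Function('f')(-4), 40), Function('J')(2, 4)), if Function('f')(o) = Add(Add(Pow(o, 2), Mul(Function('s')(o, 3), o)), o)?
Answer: 2400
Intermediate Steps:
Function('J')(b, G) = 10 (Function('J')(b, G) = Mul(2, 5) = 10)
Function('s')(L, m) = Mul(-6, Pow(L, -1))
Function('f')(o) = Add(-6, o, Pow(o, 2)) (Function('f')(o) = Add(Add(Pow(o, 2), Mul(Mul(-6, Pow(o, -1)), o)), o) = Add(Add(Pow(o, 2), -6), o) = Add(Add(-6, Pow(o, 2)), o) = Add(-6, o, Pow(o, 2)))
Mul(Mul(Function('f')(-4), 40), Function('J')(2, 4)) = Mul(Mul(Add(-6, Mul(-4, Add(1, -4))), 40), 10) = Mul(Mul(Add(-6, Mul(-4, -3)), 40), 10) = Mul(Mul(Add(-6, 12), 40), 10) = Mul(Mul(6, 40), 10) = Mul(240, 10) = 2400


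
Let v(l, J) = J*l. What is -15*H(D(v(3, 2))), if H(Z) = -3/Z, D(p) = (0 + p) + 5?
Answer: 45/11 ≈ 4.0909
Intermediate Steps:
D(p) = 5 + p (D(p) = p + 5 = 5 + p)
-15*H(D(v(3, 2))) = -(-45)/(5 + 2*3) = -(-45)/(5 + 6) = -(-45)/11 = -15*(-3/11) = 45/11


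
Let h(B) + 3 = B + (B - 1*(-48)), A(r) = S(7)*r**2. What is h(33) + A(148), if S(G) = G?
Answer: 153439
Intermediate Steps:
A(r) = 7*r**2
h(B) = 45 + 2*B (h(B) = -3 + (B + (B - 1*(-48))) = -3 + (B + (B + 48)) = -3 + (B + (48 + B)) = -3 + (48 + 2*B) = 45 + 2*B)
h(33) + A(148) = (45 + 2*33) + 7*148**2 = (45 + 66) + 7*21904 = 111 + 153328 = 153439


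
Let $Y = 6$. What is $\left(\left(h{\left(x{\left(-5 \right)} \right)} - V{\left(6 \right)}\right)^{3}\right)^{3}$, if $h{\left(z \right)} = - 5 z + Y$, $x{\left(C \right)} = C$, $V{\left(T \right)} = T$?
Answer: $3814697265625$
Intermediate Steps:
$h{\left(z \right)} = 6 - 5 z$ ($h{\left(z \right)} = - 5 z + 6 = 6 - 5 z$)
$\left(\left(h{\left(x{\left(-5 \right)} \right)} - V{\left(6 \right)}\right)^{3}\right)^{3} = \left(\left(\left(6 - -25\right) - 6\right)^{3}\right)^{3} = \left(\left(\left(6 + 25\right) - 6\right)^{3}\right)^{3} = \left(\left(31 - 6\right)^{3}\right)^{3} = \left(25^{3}\right)^{3} = 15625^{3} = 3814697265625$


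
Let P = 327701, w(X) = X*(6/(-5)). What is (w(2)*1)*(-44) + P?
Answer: 1639033/5 ≈ 3.2781e+5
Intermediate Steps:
w(X) = -6*X/5 (w(X) = X*(6*(-⅕)) = X*(-6/5) = -6*X/5)
(w(2)*1)*(-44) + P = (-6/5*2*1)*(-44) + 327701 = -12/5*1*(-44) + 327701 = -12/5*(-44) + 327701 = 528/5 + 327701 = 1639033/5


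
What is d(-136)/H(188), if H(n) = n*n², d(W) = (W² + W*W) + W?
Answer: 4607/830584 ≈ 0.0055467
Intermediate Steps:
d(W) = W + 2*W² (d(W) = (W² + W²) + W = 2*W² + W = W + 2*W²)
H(n) = n³
d(-136)/H(188) = (-136*(1 + 2*(-136)))/(188³) = -136*(1 - 272)/6644672 = -136*(-271)*(1/6644672) = 36856*(1/6644672) = 4607/830584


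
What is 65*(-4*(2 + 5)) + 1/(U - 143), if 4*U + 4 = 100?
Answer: -216581/119 ≈ -1820.0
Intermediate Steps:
U = 24 (U = -1 + (¼)*100 = -1 + 25 = 24)
65*(-4*(2 + 5)) + 1/(U - 143) = 65*(-4*(2 + 5)) + 1/(24 - 143) = 65*(-4*7) + 1/(-119) = 65*(-28) - 1/119 = -1820 - 1/119 = -216581/119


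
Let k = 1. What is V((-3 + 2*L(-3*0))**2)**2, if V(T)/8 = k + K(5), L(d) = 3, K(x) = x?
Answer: 2304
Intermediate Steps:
V(T) = 48 (V(T) = 8*(1 + 5) = 8*6 = 48)
V((-3 + 2*L(-3*0))**2)**2 = 48**2 = 2304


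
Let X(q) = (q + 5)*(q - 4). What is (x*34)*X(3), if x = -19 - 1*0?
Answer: 5168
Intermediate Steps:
X(q) = (-4 + q)*(5 + q) (X(q) = (5 + q)*(-4 + q) = (-4 + q)*(5 + q))
x = -19 (x = -19 + 0 = -19)
(x*34)*X(3) = (-19*34)*(-20 + 3 + 3²) = -646*(-20 + 3 + 9) = -646*(-8) = 5168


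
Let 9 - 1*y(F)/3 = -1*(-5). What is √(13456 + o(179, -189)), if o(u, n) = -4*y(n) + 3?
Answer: √13411 ≈ 115.81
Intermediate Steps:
y(F) = 12 (y(F) = 27 - (-3)*(-5) = 27 - 3*5 = 27 - 15 = 12)
o(u, n) = -45 (o(u, n) = -4*12 + 3 = -48 + 3 = -45)
√(13456 + o(179, -189)) = √(13456 - 45) = √13411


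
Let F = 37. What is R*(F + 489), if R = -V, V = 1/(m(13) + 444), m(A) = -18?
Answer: -263/213 ≈ -1.2347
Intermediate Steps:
V = 1/426 (V = 1/(-18 + 444) = 1/426 ≈ 0.0023474)
R = -1/426 (R = -1*1/426 = -1/426 ≈ -0.0023474)
R*(F + 489) = -(37 + 489)/426 = -1/426*526 = -263/213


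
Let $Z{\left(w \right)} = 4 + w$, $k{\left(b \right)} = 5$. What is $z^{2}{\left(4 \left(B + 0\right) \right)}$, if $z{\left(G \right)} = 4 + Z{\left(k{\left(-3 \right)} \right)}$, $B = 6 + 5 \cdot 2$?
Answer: $169$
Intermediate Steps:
$B = 16$ ($B = 6 + 10 = 16$)
$z{\left(G \right)} = 13$ ($z{\left(G \right)} = 4 + \left(4 + 5\right) = 4 + 9 = 13$)
$z^{2}{\left(4 \left(B + 0\right) \right)} = 13^{2} = 169$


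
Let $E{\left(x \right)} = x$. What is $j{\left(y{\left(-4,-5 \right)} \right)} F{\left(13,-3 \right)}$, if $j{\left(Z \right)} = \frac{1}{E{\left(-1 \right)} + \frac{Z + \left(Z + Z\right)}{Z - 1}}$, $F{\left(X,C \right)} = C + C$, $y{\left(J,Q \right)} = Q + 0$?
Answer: $-4$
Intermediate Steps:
$y{\left(J,Q \right)} = Q$
$F{\left(X,C \right)} = 2 C$
$j{\left(Z \right)} = \frac{1}{-1 + \frac{3 Z}{-1 + Z}}$ ($j{\left(Z \right)} = \frac{1}{-1 + \frac{Z + \left(Z + Z\right)}{Z - 1}} = \frac{1}{-1 + \frac{Z + 2 Z}{-1 + Z}} = \frac{1}{-1 + \frac{3 Z}{-1 + Z}}$)
$j{\left(y{\left(-4,-5 \right)} \right)} F{\left(13,-3 \right)} = \frac{-1 - 5}{1 + 2 \left(-5\right)} 2 \left(-3\right) = \frac{1}{1 - 10} \left(-6\right) \left(-6\right) = \frac{1}{-9} \left(-6\right) \left(-6\right) = \left(- \frac{1}{9}\right) \left(-6\right) \left(-6\right) = \frac{2}{3} \left(-6\right) = -4$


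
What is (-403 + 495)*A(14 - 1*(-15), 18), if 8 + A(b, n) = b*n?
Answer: 47288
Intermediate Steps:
A(b, n) = -8 + b*n
(-403 + 495)*A(14 - 1*(-15), 18) = (-403 + 495)*(-8 + (14 - 1*(-15))*18) = 92*(-8 + (14 + 15)*18) = 92*(-8 + 29*18) = 92*(-8 + 522) = 92*514 = 47288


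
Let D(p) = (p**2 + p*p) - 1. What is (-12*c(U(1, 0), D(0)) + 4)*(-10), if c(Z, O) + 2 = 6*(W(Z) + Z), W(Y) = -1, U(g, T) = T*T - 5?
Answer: -4600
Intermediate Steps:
U(g, T) = -5 + T**2 (U(g, T) = T**2 - 5 = -5 + T**2)
D(p) = -1 + 2*p**2 (D(p) = (p**2 + p**2) - 1 = 2*p**2 - 1 = -1 + 2*p**2)
c(Z, O) = -8 + 6*Z (c(Z, O) = -2 + 6*(-1 + Z) = -2 + (-6 + 6*Z) = -8 + 6*Z)
(-12*c(U(1, 0), D(0)) + 4)*(-10) = (-12*(-8 + 6*(-5 + 0**2)) + 4)*(-10) = (-12*(-8 + 6*(-5 + 0)) + 4)*(-10) = (-12*(-8 + 6*(-5)) + 4)*(-10) = (-12*(-8 - 30) + 4)*(-10) = (-12*(-38) + 4)*(-10) = (456 + 4)*(-10) = 460*(-10) = -4600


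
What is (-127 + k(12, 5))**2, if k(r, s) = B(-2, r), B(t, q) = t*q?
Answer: 22801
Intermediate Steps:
B(t, q) = q*t
k(r, s) = -2*r (k(r, s) = r*(-2) = -2*r)
(-127 + k(12, 5))**2 = (-127 - 2*12)**2 = (-127 - 24)**2 = (-151)**2 = 22801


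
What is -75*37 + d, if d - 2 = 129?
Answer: -2644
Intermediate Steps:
d = 131 (d = 2 + 129 = 131)
-75*37 + d = -75*37 + 131 = -2775 + 131 = -2644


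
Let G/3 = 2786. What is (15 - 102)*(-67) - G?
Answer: -2529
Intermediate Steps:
G = 8358 (G = 3*2786 = 8358)
(15 - 102)*(-67) - G = (15 - 102)*(-67) - 1*8358 = -87*(-67) - 8358 = 5829 - 8358 = -2529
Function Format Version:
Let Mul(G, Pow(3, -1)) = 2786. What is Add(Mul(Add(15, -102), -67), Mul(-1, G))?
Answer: -2529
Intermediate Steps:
G = 8358 (G = Mul(3, 2786) = 8358)
Add(Mul(Add(15, -102), -67), Mul(-1, G)) = Add(Mul(Add(15, -102), -67), Mul(-1, 8358)) = Add(Mul(-87, -67), -8358) = Add(5829, -8358) = -2529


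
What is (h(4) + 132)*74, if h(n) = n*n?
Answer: 10952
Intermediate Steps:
h(n) = n**2
(h(4) + 132)*74 = (4**2 + 132)*74 = (16 + 132)*74 = 148*74 = 10952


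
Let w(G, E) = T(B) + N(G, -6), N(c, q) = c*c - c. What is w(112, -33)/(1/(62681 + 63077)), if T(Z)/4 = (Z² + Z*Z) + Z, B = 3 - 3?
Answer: 1563423456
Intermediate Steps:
B = 0
N(c, q) = c² - c
T(Z) = 4*Z + 8*Z² (T(Z) = 4*((Z² + Z*Z) + Z) = 4*((Z² + Z²) + Z) = 4*(2*Z² + Z) = 4*(Z + 2*Z²) = 4*Z + 8*Z²)
w(G, E) = G*(-1 + G) (w(G, E) = 4*0*(1 + 2*0) + G*(-1 + G) = 4*0*(1 + 0) + G*(-1 + G) = 4*0*1 + G*(-1 + G) = 0 + G*(-1 + G) = G*(-1 + G))
w(112, -33)/(1/(62681 + 63077)) = (112*(-1 + 112))/(1/(62681 + 63077)) = (112*111)/(1/125758) = 12432/(1/125758) = 12432*125758 = 1563423456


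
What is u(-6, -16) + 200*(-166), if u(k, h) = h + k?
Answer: -33222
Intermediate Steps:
u(-6, -16) + 200*(-166) = (-16 - 6) + 200*(-166) = -22 - 33200 = -33222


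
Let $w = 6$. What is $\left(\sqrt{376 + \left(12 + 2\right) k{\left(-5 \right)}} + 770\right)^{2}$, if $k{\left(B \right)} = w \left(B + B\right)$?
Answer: $592436 + 6160 i \sqrt{29} \approx 5.9244 \cdot 10^{5} + 33173.0 i$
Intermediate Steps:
$k{\left(B \right)} = 12 B$ ($k{\left(B \right)} = 6 \left(B + B\right) = 6 \cdot 2 B = 12 B$)
$\left(\sqrt{376 + \left(12 + 2\right) k{\left(-5 \right)}} + 770\right)^{2} = \left(\sqrt{376 + \left(12 + 2\right) 12 \left(-5\right)} + 770\right)^{2} = \left(\sqrt{376 + 14 \left(-60\right)} + 770\right)^{2} = \left(\sqrt{376 - 840} + 770\right)^{2} = \left(\sqrt{-464} + 770\right)^{2} = \left(4 i \sqrt{29} + 770\right)^{2} = \left(770 + 4 i \sqrt{29}\right)^{2}$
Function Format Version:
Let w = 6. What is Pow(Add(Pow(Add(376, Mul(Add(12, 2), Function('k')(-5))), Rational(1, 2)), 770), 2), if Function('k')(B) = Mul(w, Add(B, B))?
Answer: Add(592436, Mul(6160, I, Pow(29, Rational(1, 2)))) ≈ Add(5.9244e+5, Mul(33173., I))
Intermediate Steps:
Function('k')(B) = Mul(12, B) (Function('k')(B) = Mul(6, Add(B, B)) = Mul(6, Mul(2, B)) = Mul(12, B))
Pow(Add(Pow(Add(376, Mul(Add(12, 2), Function('k')(-5))), Rational(1, 2)), 770), 2) = Pow(Add(Pow(Add(376, Mul(Add(12, 2), Mul(12, -5))), Rational(1, 2)), 770), 2) = Pow(Add(Pow(Add(376, Mul(14, -60)), Rational(1, 2)), 770), 2) = Pow(Add(Pow(Add(376, -840), Rational(1, 2)), 770), 2) = Pow(Add(Pow(-464, Rational(1, 2)), 770), 2) = Pow(Add(Mul(4, I, Pow(29, Rational(1, 2))), 770), 2) = Pow(Add(770, Mul(4, I, Pow(29, Rational(1, 2)))), 2)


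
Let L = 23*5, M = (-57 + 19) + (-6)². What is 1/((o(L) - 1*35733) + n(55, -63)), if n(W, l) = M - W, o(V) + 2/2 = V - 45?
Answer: -1/35721 ≈ -2.7995e-5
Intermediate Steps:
M = -2 (M = -38 + 36 = -2)
L = 115
o(V) = -46 + V (o(V) = -1 + (V - 45) = -1 + (-45 + V) = -46 + V)
n(W, l) = -2 - W
1/((o(L) - 1*35733) + n(55, -63)) = 1/(((-46 + 115) - 1*35733) + (-2 - 1*55)) = 1/((69 - 35733) + (-2 - 55)) = 1/(-35664 - 57) = 1/(-35721) = -1/35721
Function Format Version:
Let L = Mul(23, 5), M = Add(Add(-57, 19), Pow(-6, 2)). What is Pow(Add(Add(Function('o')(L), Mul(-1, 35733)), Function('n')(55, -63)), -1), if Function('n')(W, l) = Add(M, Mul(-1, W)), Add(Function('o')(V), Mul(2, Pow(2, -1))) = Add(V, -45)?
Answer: Rational(-1, 35721) ≈ -2.7995e-5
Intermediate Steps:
M = -2 (M = Add(-38, 36) = -2)
L = 115
Function('o')(V) = Add(-46, V) (Function('o')(V) = Add(-1, Add(V, -45)) = Add(-1, Add(-45, V)) = Add(-46, V))
Function('n')(W, l) = Add(-2, Mul(-1, W))
Pow(Add(Add(Function('o')(L), Mul(-1, 35733)), Function('n')(55, -63)), -1) = Pow(Add(Add(Add(-46, 115), Mul(-1, 35733)), Add(-2, Mul(-1, 55))), -1) = Pow(Add(Add(69, -35733), Add(-2, -55)), -1) = Pow(Add(-35664, -57), -1) = Pow(-35721, -1) = Rational(-1, 35721)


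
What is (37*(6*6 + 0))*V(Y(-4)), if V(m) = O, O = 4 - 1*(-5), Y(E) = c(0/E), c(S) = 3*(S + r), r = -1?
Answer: 11988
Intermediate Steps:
c(S) = -3 + 3*S (c(S) = 3*(S - 1) = 3*(-1 + S) = -3 + 3*S)
Y(E) = -3 (Y(E) = -3 + 3*(0/E) = -3 + 3*0 = -3 + 0 = -3)
O = 9 (O = 4 + 5 = 9)
V(m) = 9
(37*(6*6 + 0))*V(Y(-4)) = (37*(6*6 + 0))*9 = (37*(36 + 0))*9 = (37*36)*9 = 1332*9 = 11988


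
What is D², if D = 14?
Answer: 196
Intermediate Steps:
D² = 14² = 196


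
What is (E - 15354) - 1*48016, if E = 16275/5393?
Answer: -341738135/5393 ≈ -63367.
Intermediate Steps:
E = 16275/5393 (E = 16275*(1/5393) = 16275/5393 ≈ 3.0178)
(E - 15354) - 1*48016 = (16275/5393 - 15354) - 1*48016 = -82787847/5393 - 48016 = -341738135/5393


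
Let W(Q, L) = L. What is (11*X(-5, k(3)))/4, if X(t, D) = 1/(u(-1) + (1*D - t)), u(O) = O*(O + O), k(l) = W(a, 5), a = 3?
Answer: 11/48 ≈ 0.22917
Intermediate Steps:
k(l) = 5
u(O) = 2*O² (u(O) = O*(2*O) = 2*O²)
X(t, D) = 1/(2 + D - t) (X(t, D) = 1/(2*(-1)² + (1*D - t)) = 1/(2*1 + (D - t)) = 1/(2 + (D - t)) = 1/(2 + D - t))
(11*X(-5, k(3)))/4 = (11/(2 + 5 - 1*(-5)))/4 = (11/(2 + 5 + 5))*(¼) = (11/12)*(¼) = 11/48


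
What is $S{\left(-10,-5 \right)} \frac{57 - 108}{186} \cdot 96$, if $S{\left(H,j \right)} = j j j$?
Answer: $\frac{102000}{31} \approx 3290.3$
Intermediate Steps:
$S{\left(H,j \right)} = j^{3}$ ($S{\left(H,j \right)} = j^{2} j = j^{3}$)
$S{\left(-10,-5 \right)} \frac{57 - 108}{186} \cdot 96 = \left(-5\right)^{3} \frac{57 - 108}{186} \cdot 96 = - 125 \left(57 - 108\right) \frac{1}{186} \cdot 96 = - 125 \left(\left(-51\right) \frac{1}{186}\right) 96 = \left(-125\right) \left(- \frac{17}{62}\right) 96 = \frac{2125}{62} \cdot 96 = \frac{102000}{31}$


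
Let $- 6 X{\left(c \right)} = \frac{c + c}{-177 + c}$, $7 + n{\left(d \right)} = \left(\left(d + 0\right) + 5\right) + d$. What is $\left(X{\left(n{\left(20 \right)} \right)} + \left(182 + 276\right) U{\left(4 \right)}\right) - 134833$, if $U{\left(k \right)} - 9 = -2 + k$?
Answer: $- \frac{54124477}{417} \approx -1.2979 \cdot 10^{5}$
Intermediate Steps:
$U{\left(k \right)} = 7 + k$ ($U{\left(k \right)} = 9 + \left(-2 + k\right) = 7 + k$)
$n{\left(d \right)} = -2 + 2 d$ ($n{\left(d \right)} = -7 + \left(\left(\left(d + 0\right) + 5\right) + d\right) = -7 + \left(\left(d + 5\right) + d\right) = -7 + \left(\left(5 + d\right) + d\right) = -7 + \left(5 + 2 d\right) = -2 + 2 d$)
$X{\left(c \right)} = - \frac{c}{3 \left(-177 + c\right)}$ ($X{\left(c \right)} = - \frac{\left(c + c\right) \frac{1}{-177 + c}}{6} = - \frac{2 c \frac{1}{-177 + c}}{6} = - \frac{c}{3 \left(-177 + c\right)}$)
$\left(X{\left(n{\left(20 \right)} \right)} + \left(182 + 276\right) U{\left(4 \right)}\right) - 134833 = \left(- \frac{-2 + 2 \cdot 20}{-531 + 3 \left(-2 + 2 \cdot 20\right)} + \left(182 + 276\right) \left(7 + 4\right)\right) - 134833 = \left(- \frac{-2 + 40}{-531 + 3 \left(-2 + 40\right)} + 458 \cdot 11\right) - 134833 = \left(\left(-1\right) 38 \frac{1}{-531 + 3 \cdot 38} + 5038\right) - 134833 = \left(\left(-1\right) 38 \frac{1}{-531 + 114} + 5038\right) - 134833 = \left(\left(-1\right) 38 \frac{1}{-417} + 5038\right) - 134833 = \left(\left(-1\right) 38 \left(- \frac{1}{417}\right) + 5038\right) - 134833 = \left(\frac{38}{417} + 5038\right) - 134833 = \frac{2100884}{417} - 134833 = - \frac{54124477}{417}$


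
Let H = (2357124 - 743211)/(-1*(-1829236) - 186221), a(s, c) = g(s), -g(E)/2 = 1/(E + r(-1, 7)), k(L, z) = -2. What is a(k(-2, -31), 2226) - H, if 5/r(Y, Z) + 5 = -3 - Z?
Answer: -1439301/11501105 ≈ -0.12514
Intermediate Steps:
r(Y, Z) = 5/(-8 - Z) (r(Y, Z) = 5/(-5 + (-3 - Z)) = 5/(-8 - Z))
g(E) = -2/(-⅓ + E) (g(E) = -2/(E - 5/(8 + 7)) = -2/(E - 5/15) = -2/(E - 5*1/15) = -2/(E - ⅓) = -2/(-⅓ + E))
a(s, c) = -6/(-1 + 3*s)
H = 1613913/1643015 (H = 1613913/(1829236 - 186221) = 1613913/1643015 ≈ 0.98229)
a(k(-2, -31), 2226) - H = -6/(-1 + 3*(-2)) - 1*1613913/1643015 = -6/(-1 - 6) - 1613913/1643015 = -6/(-7) - 1613913/1643015 = -6*(-⅐) - 1613913/1643015 = 6/7 - 1613913/1643015 = -1439301/11501105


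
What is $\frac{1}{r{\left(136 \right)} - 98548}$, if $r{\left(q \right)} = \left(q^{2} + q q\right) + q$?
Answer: $- \frac{1}{61420} \approx -1.6281 \cdot 10^{-5}$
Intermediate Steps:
$r{\left(q \right)} = q + 2 q^{2}$ ($r{\left(q \right)} = \left(q^{2} + q^{2}\right) + q = 2 q^{2} + q = q + 2 q^{2}$)
$\frac{1}{r{\left(136 \right)} - 98548} = \frac{1}{136 \left(1 + 2 \cdot 136\right) - 98548} = \frac{1}{136 \left(1 + 272\right) - 98548} = \frac{1}{136 \cdot 273 - 98548} = \frac{1}{37128 - 98548} = \frac{1}{-61420} = - \frac{1}{61420}$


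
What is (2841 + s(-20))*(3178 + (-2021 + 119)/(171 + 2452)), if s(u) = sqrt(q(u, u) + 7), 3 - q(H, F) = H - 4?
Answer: 23676871272/2623 + 8333992*sqrt(34)/2623 ≈ 9.0452e+6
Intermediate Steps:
q(H, F) = 7 - H (q(H, F) = 3 - (H - 4) = 3 - (-4 + H) = 3 + (4 - H) = 7 - H)
s(u) = sqrt(14 - u) (s(u) = sqrt((7 - u) + 7) = sqrt(14 - u))
(2841 + s(-20))*(3178 + (-2021 + 119)/(171 + 2452)) = (2841 + sqrt(14 - 1*(-20)))*(3178 + (-2021 + 119)/(171 + 2452)) = (2841 + sqrt(14 + 20))*(3178 - 1902/2623) = (2841 + sqrt(34))*(3178 - 1902*1/2623) = (2841 + sqrt(34))*(3178 - 1902/2623) = (2841 + sqrt(34))*(8333992/2623) = 23676871272/2623 + 8333992*sqrt(34)/2623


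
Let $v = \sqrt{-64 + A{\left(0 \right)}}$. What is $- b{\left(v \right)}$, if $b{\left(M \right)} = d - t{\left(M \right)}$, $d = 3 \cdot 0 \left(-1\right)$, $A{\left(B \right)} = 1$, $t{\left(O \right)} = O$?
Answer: $3 i \sqrt{7} \approx 7.9373 i$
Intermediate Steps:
$d = 0$ ($d = 0 \left(-1\right) = 0$)
$v = 3 i \sqrt{7}$ ($v = \sqrt{-64 + 1} = \sqrt{-63} = 3 i \sqrt{7} \approx 7.9373 i$)
$b{\left(M \right)} = - M$ ($b{\left(M \right)} = 0 - M = - M$)
$- b{\left(v \right)} = - \left(-1\right) 3 i \sqrt{7} = - \left(-3\right) i \sqrt{7} = 3 i \sqrt{7}$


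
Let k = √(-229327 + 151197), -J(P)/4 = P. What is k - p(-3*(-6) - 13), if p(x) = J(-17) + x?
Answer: -73 + I*√78130 ≈ -73.0 + 279.52*I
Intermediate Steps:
J(P) = -4*P
k = I*√78130 (k = √(-78130) = I*√78130 ≈ 279.52*I)
p(x) = 68 + x (p(x) = -4*(-17) + x = 68 + x)
k - p(-3*(-6) - 13) = I*√78130 - (68 + (-3*(-6) - 13)) = I*√78130 - (68 + (18 - 13)) = I*√78130 - (68 + 5) = I*√78130 - 1*73 = I*√78130 - 73 = -73 + I*√78130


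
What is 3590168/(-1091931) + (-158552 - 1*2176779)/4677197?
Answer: -19341943313257/5107176397407 ≈ -3.7872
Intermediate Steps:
3590168/(-1091931) + (-158552 - 1*2176779)/4677197 = 3590168*(-1/1091931) + (-158552 - 2176779)*(1/4677197) = -3590168/1091931 - 2335331*1/4677197 = -3590168/1091931 - 2335331/4677197 = -19341943313257/5107176397407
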